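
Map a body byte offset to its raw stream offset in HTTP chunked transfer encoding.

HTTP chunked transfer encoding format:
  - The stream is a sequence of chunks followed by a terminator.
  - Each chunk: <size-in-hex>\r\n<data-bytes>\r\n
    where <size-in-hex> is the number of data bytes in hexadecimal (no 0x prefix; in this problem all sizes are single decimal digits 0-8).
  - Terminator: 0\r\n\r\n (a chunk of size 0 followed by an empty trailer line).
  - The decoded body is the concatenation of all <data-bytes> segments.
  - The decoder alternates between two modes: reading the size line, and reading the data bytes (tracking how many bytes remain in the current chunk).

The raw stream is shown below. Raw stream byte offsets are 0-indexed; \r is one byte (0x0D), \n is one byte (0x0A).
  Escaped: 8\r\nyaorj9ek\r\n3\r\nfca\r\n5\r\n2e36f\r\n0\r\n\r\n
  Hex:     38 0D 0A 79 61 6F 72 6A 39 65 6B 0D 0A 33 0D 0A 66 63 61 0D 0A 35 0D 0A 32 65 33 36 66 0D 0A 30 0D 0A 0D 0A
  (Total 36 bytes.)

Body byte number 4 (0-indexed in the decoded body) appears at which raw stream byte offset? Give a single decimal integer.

Answer: 7

Derivation:
Chunk 1: stream[0..1]='8' size=0x8=8, data at stream[3..11]='yaorj9ek' -> body[0..8], body so far='yaorj9ek'
Chunk 2: stream[13..14]='3' size=0x3=3, data at stream[16..19]='fca' -> body[8..11], body so far='yaorj9ekfca'
Chunk 3: stream[21..22]='5' size=0x5=5, data at stream[24..29]='2e36f' -> body[11..16], body so far='yaorj9ekfca2e36f'
Chunk 4: stream[31..32]='0' size=0 (terminator). Final body='yaorj9ekfca2e36f' (16 bytes)
Body byte 4 at stream offset 7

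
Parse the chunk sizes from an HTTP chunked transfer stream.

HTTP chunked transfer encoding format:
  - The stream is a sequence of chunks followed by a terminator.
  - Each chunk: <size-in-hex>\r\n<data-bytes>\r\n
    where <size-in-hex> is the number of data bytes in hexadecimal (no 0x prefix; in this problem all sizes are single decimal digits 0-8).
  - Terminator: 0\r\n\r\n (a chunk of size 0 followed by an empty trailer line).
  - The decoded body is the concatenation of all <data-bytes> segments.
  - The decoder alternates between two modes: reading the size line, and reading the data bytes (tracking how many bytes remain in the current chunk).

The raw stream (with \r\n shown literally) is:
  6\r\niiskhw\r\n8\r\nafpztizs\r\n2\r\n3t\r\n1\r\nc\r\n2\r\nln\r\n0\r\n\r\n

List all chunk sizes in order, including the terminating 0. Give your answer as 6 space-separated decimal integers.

Chunk 1: stream[0..1]='6' size=0x6=6, data at stream[3..9]='iiskhw' -> body[0..6], body so far='iiskhw'
Chunk 2: stream[11..12]='8' size=0x8=8, data at stream[14..22]='afpztizs' -> body[6..14], body so far='iiskhwafpztizs'
Chunk 3: stream[24..25]='2' size=0x2=2, data at stream[27..29]='3t' -> body[14..16], body so far='iiskhwafpztizs3t'
Chunk 4: stream[31..32]='1' size=0x1=1, data at stream[34..35]='c' -> body[16..17], body so far='iiskhwafpztizs3tc'
Chunk 5: stream[37..38]='2' size=0x2=2, data at stream[40..42]='ln' -> body[17..19], body so far='iiskhwafpztizs3tcln'
Chunk 6: stream[44..45]='0' size=0 (terminator). Final body='iiskhwafpztizs3tcln' (19 bytes)

Answer: 6 8 2 1 2 0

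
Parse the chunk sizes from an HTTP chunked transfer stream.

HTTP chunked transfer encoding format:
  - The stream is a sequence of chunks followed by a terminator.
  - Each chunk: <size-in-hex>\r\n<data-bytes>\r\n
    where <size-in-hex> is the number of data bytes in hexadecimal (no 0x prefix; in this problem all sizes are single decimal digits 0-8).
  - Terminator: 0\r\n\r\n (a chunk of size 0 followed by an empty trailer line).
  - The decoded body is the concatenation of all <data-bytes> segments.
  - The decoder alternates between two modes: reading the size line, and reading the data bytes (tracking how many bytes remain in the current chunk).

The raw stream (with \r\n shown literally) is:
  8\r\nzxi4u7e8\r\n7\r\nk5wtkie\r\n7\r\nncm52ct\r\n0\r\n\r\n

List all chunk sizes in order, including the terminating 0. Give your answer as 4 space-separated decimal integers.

Answer: 8 7 7 0

Derivation:
Chunk 1: stream[0..1]='8' size=0x8=8, data at stream[3..11]='zxi4u7e8' -> body[0..8], body so far='zxi4u7e8'
Chunk 2: stream[13..14]='7' size=0x7=7, data at stream[16..23]='k5wtkie' -> body[8..15], body so far='zxi4u7e8k5wtkie'
Chunk 3: stream[25..26]='7' size=0x7=7, data at stream[28..35]='ncm52ct' -> body[15..22], body so far='zxi4u7e8k5wtkiencm52ct'
Chunk 4: stream[37..38]='0' size=0 (terminator). Final body='zxi4u7e8k5wtkiencm52ct' (22 bytes)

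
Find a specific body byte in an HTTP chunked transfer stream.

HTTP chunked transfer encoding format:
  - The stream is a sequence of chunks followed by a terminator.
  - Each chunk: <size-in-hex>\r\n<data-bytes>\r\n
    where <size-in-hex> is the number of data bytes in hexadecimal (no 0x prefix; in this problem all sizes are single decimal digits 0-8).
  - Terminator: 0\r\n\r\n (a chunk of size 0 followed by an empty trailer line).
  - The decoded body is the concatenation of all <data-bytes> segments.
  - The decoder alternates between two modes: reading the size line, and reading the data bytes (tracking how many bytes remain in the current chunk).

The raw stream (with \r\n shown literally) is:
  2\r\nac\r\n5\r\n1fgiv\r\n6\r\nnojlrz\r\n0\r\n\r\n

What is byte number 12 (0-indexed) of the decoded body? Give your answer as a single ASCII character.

Chunk 1: stream[0..1]='2' size=0x2=2, data at stream[3..5]='ac' -> body[0..2], body so far='ac'
Chunk 2: stream[7..8]='5' size=0x5=5, data at stream[10..15]='1fgiv' -> body[2..7], body so far='ac1fgiv'
Chunk 3: stream[17..18]='6' size=0x6=6, data at stream[20..26]='nojlrz' -> body[7..13], body so far='ac1fgivnojlrz'
Chunk 4: stream[28..29]='0' size=0 (terminator). Final body='ac1fgivnojlrz' (13 bytes)
Body byte 12 = 'z'

Answer: z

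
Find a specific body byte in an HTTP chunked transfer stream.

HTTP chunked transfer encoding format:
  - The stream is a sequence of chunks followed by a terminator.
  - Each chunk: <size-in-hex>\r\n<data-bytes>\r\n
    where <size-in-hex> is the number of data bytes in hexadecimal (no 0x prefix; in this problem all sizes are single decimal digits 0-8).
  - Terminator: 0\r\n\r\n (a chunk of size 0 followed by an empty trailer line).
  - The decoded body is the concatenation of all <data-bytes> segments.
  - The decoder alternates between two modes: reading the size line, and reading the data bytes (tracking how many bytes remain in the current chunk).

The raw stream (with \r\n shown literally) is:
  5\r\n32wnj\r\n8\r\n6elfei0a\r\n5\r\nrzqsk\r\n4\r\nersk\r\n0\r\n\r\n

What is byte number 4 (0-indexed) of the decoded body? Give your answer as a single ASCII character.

Answer: j

Derivation:
Chunk 1: stream[0..1]='5' size=0x5=5, data at stream[3..8]='32wnj' -> body[0..5], body so far='32wnj'
Chunk 2: stream[10..11]='8' size=0x8=8, data at stream[13..21]='6elfei0a' -> body[5..13], body so far='32wnj6elfei0a'
Chunk 3: stream[23..24]='5' size=0x5=5, data at stream[26..31]='rzqsk' -> body[13..18], body so far='32wnj6elfei0arzqsk'
Chunk 4: stream[33..34]='4' size=0x4=4, data at stream[36..40]='ersk' -> body[18..22], body so far='32wnj6elfei0arzqskersk'
Chunk 5: stream[42..43]='0' size=0 (terminator). Final body='32wnj6elfei0arzqskersk' (22 bytes)
Body byte 4 = 'j'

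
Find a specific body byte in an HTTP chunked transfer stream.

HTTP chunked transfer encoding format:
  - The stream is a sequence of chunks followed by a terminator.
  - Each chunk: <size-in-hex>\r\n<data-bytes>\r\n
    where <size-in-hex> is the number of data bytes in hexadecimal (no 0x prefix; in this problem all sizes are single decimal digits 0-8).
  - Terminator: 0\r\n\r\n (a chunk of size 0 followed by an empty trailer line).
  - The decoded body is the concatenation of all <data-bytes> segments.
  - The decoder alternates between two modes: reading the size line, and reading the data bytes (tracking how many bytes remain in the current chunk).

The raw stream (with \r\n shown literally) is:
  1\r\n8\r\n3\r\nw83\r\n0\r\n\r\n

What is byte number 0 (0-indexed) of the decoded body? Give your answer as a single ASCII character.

Chunk 1: stream[0..1]='1' size=0x1=1, data at stream[3..4]='8' -> body[0..1], body so far='8'
Chunk 2: stream[6..7]='3' size=0x3=3, data at stream[9..12]='w83' -> body[1..4], body so far='8w83'
Chunk 3: stream[14..15]='0' size=0 (terminator). Final body='8w83' (4 bytes)
Body byte 0 = '8'

Answer: 8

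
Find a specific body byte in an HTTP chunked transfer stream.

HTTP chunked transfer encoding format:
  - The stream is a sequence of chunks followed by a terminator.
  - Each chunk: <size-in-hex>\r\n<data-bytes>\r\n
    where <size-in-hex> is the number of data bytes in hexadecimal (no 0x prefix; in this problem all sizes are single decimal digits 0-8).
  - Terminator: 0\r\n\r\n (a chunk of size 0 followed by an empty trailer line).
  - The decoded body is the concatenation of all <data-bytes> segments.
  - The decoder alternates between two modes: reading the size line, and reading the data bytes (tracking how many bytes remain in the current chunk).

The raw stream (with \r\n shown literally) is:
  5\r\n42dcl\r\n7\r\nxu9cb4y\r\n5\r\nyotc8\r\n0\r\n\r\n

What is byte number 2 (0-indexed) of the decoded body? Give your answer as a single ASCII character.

Chunk 1: stream[0..1]='5' size=0x5=5, data at stream[3..8]='42dcl' -> body[0..5], body so far='42dcl'
Chunk 2: stream[10..11]='7' size=0x7=7, data at stream[13..20]='xu9cb4y' -> body[5..12], body so far='42dclxu9cb4y'
Chunk 3: stream[22..23]='5' size=0x5=5, data at stream[25..30]='yotc8' -> body[12..17], body so far='42dclxu9cb4yyotc8'
Chunk 4: stream[32..33]='0' size=0 (terminator). Final body='42dclxu9cb4yyotc8' (17 bytes)
Body byte 2 = 'd'

Answer: d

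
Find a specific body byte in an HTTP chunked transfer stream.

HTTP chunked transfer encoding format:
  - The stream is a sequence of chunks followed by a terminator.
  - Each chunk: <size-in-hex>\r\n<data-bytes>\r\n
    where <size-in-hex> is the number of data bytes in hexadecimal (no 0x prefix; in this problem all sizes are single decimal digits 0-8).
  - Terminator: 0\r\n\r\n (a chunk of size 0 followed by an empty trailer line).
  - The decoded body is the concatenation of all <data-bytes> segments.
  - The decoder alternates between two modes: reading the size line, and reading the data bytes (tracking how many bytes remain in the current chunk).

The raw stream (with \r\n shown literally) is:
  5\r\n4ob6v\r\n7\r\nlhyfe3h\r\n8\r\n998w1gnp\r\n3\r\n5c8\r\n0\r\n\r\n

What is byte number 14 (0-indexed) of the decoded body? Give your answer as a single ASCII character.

Chunk 1: stream[0..1]='5' size=0x5=5, data at stream[3..8]='4ob6v' -> body[0..5], body so far='4ob6v'
Chunk 2: stream[10..11]='7' size=0x7=7, data at stream[13..20]='lhyfe3h' -> body[5..12], body so far='4ob6vlhyfe3h'
Chunk 3: stream[22..23]='8' size=0x8=8, data at stream[25..33]='998w1gnp' -> body[12..20], body so far='4ob6vlhyfe3h998w1gnp'
Chunk 4: stream[35..36]='3' size=0x3=3, data at stream[38..41]='5c8' -> body[20..23], body so far='4ob6vlhyfe3h998w1gnp5c8'
Chunk 5: stream[43..44]='0' size=0 (terminator). Final body='4ob6vlhyfe3h998w1gnp5c8' (23 bytes)
Body byte 14 = '8'

Answer: 8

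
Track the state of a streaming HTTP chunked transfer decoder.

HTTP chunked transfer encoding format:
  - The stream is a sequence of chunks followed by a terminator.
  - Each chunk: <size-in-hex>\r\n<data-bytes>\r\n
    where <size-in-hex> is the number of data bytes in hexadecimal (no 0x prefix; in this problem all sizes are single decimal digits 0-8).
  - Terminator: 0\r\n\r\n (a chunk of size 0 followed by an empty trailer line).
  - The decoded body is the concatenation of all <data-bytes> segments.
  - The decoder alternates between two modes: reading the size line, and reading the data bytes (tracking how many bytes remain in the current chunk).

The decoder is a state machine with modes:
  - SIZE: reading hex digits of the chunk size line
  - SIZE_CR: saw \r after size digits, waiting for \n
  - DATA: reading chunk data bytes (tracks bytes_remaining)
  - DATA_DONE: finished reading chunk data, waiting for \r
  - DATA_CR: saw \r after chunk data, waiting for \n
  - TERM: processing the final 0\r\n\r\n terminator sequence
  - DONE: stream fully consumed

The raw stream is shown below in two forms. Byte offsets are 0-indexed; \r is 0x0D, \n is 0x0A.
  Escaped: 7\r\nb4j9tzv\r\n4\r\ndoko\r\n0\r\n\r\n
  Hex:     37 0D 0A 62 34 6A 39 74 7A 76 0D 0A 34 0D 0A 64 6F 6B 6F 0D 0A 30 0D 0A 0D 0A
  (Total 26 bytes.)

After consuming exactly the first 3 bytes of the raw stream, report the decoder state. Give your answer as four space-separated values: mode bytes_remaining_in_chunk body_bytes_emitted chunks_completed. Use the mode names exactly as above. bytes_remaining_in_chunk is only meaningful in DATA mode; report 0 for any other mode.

Answer: DATA 7 0 0

Derivation:
Byte 0 = '7': mode=SIZE remaining=0 emitted=0 chunks_done=0
Byte 1 = 0x0D: mode=SIZE_CR remaining=0 emitted=0 chunks_done=0
Byte 2 = 0x0A: mode=DATA remaining=7 emitted=0 chunks_done=0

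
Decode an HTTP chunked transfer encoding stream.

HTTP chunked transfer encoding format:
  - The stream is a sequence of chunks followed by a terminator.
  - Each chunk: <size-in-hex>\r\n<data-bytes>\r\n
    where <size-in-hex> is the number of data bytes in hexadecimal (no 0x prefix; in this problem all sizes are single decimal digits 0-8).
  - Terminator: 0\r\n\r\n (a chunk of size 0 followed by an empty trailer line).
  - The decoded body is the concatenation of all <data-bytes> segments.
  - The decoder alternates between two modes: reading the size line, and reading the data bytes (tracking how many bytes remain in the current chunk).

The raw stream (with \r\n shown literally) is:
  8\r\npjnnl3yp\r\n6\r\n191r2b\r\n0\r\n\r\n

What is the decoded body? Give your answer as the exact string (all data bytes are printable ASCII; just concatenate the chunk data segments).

Chunk 1: stream[0..1]='8' size=0x8=8, data at stream[3..11]='pjnnl3yp' -> body[0..8], body so far='pjnnl3yp'
Chunk 2: stream[13..14]='6' size=0x6=6, data at stream[16..22]='191r2b' -> body[8..14], body so far='pjnnl3yp191r2b'
Chunk 3: stream[24..25]='0' size=0 (terminator). Final body='pjnnl3yp191r2b' (14 bytes)

Answer: pjnnl3yp191r2b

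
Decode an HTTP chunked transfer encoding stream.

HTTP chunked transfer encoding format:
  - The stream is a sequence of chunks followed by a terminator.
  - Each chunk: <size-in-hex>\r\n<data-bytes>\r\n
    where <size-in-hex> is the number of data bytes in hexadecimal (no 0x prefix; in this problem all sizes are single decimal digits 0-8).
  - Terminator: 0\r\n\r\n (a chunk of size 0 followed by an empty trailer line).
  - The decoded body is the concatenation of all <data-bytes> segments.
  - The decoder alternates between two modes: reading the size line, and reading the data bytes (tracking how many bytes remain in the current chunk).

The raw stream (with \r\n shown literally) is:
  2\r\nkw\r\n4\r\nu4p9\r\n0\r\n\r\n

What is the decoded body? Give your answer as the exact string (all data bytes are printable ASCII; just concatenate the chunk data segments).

Chunk 1: stream[0..1]='2' size=0x2=2, data at stream[3..5]='kw' -> body[0..2], body so far='kw'
Chunk 2: stream[7..8]='4' size=0x4=4, data at stream[10..14]='u4p9' -> body[2..6], body so far='kwu4p9'
Chunk 3: stream[16..17]='0' size=0 (terminator). Final body='kwu4p9' (6 bytes)

Answer: kwu4p9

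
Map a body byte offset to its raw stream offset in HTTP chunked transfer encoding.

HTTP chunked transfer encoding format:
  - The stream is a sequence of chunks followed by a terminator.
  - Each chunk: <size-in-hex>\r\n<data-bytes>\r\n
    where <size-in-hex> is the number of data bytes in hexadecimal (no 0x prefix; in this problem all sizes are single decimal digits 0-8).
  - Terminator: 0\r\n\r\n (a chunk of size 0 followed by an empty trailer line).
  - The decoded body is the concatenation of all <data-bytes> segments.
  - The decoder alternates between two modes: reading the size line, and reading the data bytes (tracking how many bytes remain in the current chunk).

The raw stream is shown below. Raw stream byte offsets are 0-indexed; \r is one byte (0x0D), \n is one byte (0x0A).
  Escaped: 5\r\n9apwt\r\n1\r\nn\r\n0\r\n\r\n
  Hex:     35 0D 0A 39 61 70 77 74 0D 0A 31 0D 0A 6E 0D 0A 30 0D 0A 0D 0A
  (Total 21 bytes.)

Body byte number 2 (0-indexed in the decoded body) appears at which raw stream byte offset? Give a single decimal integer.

Chunk 1: stream[0..1]='5' size=0x5=5, data at stream[3..8]='9apwt' -> body[0..5], body so far='9apwt'
Chunk 2: stream[10..11]='1' size=0x1=1, data at stream[13..14]='n' -> body[5..6], body so far='9apwtn'
Chunk 3: stream[16..17]='0' size=0 (terminator). Final body='9apwtn' (6 bytes)
Body byte 2 at stream offset 5

Answer: 5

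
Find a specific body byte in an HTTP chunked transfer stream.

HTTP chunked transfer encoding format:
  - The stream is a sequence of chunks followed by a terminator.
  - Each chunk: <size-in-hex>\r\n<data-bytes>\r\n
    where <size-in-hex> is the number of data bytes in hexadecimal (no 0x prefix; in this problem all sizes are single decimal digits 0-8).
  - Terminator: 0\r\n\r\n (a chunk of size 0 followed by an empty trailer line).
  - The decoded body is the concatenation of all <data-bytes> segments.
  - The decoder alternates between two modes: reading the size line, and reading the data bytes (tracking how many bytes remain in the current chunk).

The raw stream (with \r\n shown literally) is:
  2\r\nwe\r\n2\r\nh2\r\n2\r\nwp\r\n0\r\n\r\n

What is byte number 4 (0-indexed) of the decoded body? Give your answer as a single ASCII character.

Answer: w

Derivation:
Chunk 1: stream[0..1]='2' size=0x2=2, data at stream[3..5]='we' -> body[0..2], body so far='we'
Chunk 2: stream[7..8]='2' size=0x2=2, data at stream[10..12]='h2' -> body[2..4], body so far='weh2'
Chunk 3: stream[14..15]='2' size=0x2=2, data at stream[17..19]='wp' -> body[4..6], body so far='weh2wp'
Chunk 4: stream[21..22]='0' size=0 (terminator). Final body='weh2wp' (6 bytes)
Body byte 4 = 'w'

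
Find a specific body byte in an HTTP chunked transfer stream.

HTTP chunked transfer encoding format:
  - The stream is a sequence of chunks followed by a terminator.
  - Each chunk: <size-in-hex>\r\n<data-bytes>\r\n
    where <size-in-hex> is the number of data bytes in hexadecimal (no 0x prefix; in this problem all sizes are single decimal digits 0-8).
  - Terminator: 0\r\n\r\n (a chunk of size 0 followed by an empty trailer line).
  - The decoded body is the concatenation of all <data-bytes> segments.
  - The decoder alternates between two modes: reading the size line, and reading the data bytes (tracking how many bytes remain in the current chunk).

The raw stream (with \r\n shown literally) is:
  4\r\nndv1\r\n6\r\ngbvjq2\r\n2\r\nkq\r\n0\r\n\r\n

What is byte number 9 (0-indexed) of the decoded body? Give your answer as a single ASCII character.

Answer: 2

Derivation:
Chunk 1: stream[0..1]='4' size=0x4=4, data at stream[3..7]='ndv1' -> body[0..4], body so far='ndv1'
Chunk 2: stream[9..10]='6' size=0x6=6, data at stream[12..18]='gbvjq2' -> body[4..10], body so far='ndv1gbvjq2'
Chunk 3: stream[20..21]='2' size=0x2=2, data at stream[23..25]='kq' -> body[10..12], body so far='ndv1gbvjq2kq'
Chunk 4: stream[27..28]='0' size=0 (terminator). Final body='ndv1gbvjq2kq' (12 bytes)
Body byte 9 = '2'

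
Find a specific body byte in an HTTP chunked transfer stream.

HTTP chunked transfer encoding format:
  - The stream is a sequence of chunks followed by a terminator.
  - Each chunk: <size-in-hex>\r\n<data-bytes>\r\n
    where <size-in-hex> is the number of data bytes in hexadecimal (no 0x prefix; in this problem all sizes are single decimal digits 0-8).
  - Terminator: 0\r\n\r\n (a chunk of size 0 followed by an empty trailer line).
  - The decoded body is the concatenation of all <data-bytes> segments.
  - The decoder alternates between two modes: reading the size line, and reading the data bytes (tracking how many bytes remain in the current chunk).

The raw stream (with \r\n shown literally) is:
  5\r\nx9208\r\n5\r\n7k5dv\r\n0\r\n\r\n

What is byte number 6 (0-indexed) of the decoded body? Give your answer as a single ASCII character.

Chunk 1: stream[0..1]='5' size=0x5=5, data at stream[3..8]='x9208' -> body[0..5], body so far='x9208'
Chunk 2: stream[10..11]='5' size=0x5=5, data at stream[13..18]='7k5dv' -> body[5..10], body so far='x92087k5dv'
Chunk 3: stream[20..21]='0' size=0 (terminator). Final body='x92087k5dv' (10 bytes)
Body byte 6 = 'k'

Answer: k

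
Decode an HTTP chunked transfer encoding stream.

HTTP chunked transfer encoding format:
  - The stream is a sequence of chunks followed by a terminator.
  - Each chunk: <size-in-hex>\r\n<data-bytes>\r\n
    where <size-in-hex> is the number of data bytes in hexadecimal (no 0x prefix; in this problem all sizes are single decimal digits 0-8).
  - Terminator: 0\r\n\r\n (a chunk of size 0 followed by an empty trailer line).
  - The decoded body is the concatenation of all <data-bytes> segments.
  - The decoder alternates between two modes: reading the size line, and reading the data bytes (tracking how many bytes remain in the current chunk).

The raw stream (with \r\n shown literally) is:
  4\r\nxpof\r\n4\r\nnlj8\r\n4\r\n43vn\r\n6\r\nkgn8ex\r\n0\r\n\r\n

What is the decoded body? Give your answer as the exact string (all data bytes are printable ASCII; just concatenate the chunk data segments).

Answer: xpofnlj843vnkgn8ex

Derivation:
Chunk 1: stream[0..1]='4' size=0x4=4, data at stream[3..7]='xpof' -> body[0..4], body so far='xpof'
Chunk 2: stream[9..10]='4' size=0x4=4, data at stream[12..16]='nlj8' -> body[4..8], body so far='xpofnlj8'
Chunk 3: stream[18..19]='4' size=0x4=4, data at stream[21..25]='43vn' -> body[8..12], body so far='xpofnlj843vn'
Chunk 4: stream[27..28]='6' size=0x6=6, data at stream[30..36]='kgn8ex' -> body[12..18], body so far='xpofnlj843vnkgn8ex'
Chunk 5: stream[38..39]='0' size=0 (terminator). Final body='xpofnlj843vnkgn8ex' (18 bytes)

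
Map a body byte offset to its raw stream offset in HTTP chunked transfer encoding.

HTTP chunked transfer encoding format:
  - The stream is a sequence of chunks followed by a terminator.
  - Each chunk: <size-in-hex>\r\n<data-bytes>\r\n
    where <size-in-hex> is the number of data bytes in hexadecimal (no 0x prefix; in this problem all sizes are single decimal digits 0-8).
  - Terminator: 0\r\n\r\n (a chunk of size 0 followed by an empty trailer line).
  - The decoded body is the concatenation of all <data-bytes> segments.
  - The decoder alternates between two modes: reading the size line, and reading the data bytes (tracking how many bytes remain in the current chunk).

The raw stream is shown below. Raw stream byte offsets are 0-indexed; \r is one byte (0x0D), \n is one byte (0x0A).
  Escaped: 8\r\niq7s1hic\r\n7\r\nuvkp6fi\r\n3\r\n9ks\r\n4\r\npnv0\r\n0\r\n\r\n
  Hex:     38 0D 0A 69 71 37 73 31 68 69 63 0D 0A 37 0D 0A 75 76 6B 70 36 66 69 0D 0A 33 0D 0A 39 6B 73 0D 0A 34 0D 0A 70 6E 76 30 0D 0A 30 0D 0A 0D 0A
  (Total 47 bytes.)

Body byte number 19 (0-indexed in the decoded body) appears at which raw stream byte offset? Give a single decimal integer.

Answer: 37

Derivation:
Chunk 1: stream[0..1]='8' size=0x8=8, data at stream[3..11]='iq7s1hic' -> body[0..8], body so far='iq7s1hic'
Chunk 2: stream[13..14]='7' size=0x7=7, data at stream[16..23]='uvkp6fi' -> body[8..15], body so far='iq7s1hicuvkp6fi'
Chunk 3: stream[25..26]='3' size=0x3=3, data at stream[28..31]='9ks' -> body[15..18], body so far='iq7s1hicuvkp6fi9ks'
Chunk 4: stream[33..34]='4' size=0x4=4, data at stream[36..40]='pnv0' -> body[18..22], body so far='iq7s1hicuvkp6fi9kspnv0'
Chunk 5: stream[42..43]='0' size=0 (terminator). Final body='iq7s1hicuvkp6fi9kspnv0' (22 bytes)
Body byte 19 at stream offset 37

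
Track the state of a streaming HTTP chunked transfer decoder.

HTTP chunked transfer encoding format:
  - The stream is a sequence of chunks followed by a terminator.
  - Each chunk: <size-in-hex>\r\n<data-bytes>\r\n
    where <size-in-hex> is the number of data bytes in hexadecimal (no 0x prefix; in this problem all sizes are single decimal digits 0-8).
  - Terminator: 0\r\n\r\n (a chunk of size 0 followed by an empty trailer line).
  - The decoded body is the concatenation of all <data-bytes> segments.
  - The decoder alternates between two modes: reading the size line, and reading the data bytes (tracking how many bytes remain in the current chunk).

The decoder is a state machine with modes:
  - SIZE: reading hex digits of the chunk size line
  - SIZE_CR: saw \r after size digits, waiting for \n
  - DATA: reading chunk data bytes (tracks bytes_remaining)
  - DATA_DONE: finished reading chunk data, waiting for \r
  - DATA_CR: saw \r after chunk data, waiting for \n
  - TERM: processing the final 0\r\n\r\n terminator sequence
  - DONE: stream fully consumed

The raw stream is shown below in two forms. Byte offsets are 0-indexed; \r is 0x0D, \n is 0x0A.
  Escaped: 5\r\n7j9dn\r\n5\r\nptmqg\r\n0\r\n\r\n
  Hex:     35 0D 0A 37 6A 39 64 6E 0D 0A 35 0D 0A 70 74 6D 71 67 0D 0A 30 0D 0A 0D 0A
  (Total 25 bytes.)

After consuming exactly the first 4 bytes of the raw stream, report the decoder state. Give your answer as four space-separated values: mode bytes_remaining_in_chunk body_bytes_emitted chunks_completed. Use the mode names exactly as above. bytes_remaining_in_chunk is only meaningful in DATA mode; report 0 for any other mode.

Answer: DATA 4 1 0

Derivation:
Byte 0 = '5': mode=SIZE remaining=0 emitted=0 chunks_done=0
Byte 1 = 0x0D: mode=SIZE_CR remaining=0 emitted=0 chunks_done=0
Byte 2 = 0x0A: mode=DATA remaining=5 emitted=0 chunks_done=0
Byte 3 = '7': mode=DATA remaining=4 emitted=1 chunks_done=0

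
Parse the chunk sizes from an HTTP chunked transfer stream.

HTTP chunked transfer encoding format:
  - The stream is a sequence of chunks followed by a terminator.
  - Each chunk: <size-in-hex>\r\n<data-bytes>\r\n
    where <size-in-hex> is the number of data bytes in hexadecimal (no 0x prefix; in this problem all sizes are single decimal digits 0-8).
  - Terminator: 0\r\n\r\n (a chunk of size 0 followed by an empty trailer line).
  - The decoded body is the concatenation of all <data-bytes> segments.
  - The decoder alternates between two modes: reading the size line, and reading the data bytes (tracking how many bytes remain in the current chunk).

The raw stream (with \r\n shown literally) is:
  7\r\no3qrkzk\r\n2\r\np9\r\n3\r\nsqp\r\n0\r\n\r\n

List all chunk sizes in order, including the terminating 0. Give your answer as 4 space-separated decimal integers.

Chunk 1: stream[0..1]='7' size=0x7=7, data at stream[3..10]='o3qrkzk' -> body[0..7], body so far='o3qrkzk'
Chunk 2: stream[12..13]='2' size=0x2=2, data at stream[15..17]='p9' -> body[7..9], body so far='o3qrkzkp9'
Chunk 3: stream[19..20]='3' size=0x3=3, data at stream[22..25]='sqp' -> body[9..12], body so far='o3qrkzkp9sqp'
Chunk 4: stream[27..28]='0' size=0 (terminator). Final body='o3qrkzkp9sqp' (12 bytes)

Answer: 7 2 3 0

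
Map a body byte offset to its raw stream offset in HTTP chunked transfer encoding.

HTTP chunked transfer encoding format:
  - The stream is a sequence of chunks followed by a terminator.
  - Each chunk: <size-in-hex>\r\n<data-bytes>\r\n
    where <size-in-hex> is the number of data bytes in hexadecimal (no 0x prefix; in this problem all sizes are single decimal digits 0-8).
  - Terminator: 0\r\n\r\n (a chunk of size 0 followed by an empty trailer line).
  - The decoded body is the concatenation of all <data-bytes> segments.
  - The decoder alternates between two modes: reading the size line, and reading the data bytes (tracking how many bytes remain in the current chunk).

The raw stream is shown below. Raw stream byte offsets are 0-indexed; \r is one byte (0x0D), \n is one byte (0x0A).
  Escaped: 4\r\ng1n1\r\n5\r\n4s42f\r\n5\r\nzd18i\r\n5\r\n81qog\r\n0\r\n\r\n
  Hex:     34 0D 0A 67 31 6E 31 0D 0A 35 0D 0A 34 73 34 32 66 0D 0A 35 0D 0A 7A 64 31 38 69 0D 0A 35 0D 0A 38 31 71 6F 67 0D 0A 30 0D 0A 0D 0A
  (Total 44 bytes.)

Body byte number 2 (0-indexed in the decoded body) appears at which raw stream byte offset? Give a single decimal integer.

Answer: 5

Derivation:
Chunk 1: stream[0..1]='4' size=0x4=4, data at stream[3..7]='g1n1' -> body[0..4], body so far='g1n1'
Chunk 2: stream[9..10]='5' size=0x5=5, data at stream[12..17]='4s42f' -> body[4..9], body so far='g1n14s42f'
Chunk 3: stream[19..20]='5' size=0x5=5, data at stream[22..27]='zd18i' -> body[9..14], body so far='g1n14s42fzd18i'
Chunk 4: stream[29..30]='5' size=0x5=5, data at stream[32..37]='81qog' -> body[14..19], body so far='g1n14s42fzd18i81qog'
Chunk 5: stream[39..40]='0' size=0 (terminator). Final body='g1n14s42fzd18i81qog' (19 bytes)
Body byte 2 at stream offset 5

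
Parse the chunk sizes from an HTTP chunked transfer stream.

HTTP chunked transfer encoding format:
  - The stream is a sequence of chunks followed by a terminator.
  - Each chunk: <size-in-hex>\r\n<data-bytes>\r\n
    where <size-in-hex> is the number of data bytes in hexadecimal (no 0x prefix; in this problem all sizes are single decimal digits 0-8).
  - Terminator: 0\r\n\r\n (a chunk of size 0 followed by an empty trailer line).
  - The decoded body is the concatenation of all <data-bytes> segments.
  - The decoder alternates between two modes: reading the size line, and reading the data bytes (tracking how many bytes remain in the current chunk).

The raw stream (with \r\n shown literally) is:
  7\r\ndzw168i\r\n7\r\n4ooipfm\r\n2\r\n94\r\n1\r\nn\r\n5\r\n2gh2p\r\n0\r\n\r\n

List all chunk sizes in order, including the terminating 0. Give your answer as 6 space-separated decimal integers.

Answer: 7 7 2 1 5 0

Derivation:
Chunk 1: stream[0..1]='7' size=0x7=7, data at stream[3..10]='dzw168i' -> body[0..7], body so far='dzw168i'
Chunk 2: stream[12..13]='7' size=0x7=7, data at stream[15..22]='4ooipfm' -> body[7..14], body so far='dzw168i4ooipfm'
Chunk 3: stream[24..25]='2' size=0x2=2, data at stream[27..29]='94' -> body[14..16], body so far='dzw168i4ooipfm94'
Chunk 4: stream[31..32]='1' size=0x1=1, data at stream[34..35]='n' -> body[16..17], body so far='dzw168i4ooipfm94n'
Chunk 5: stream[37..38]='5' size=0x5=5, data at stream[40..45]='2gh2p' -> body[17..22], body so far='dzw168i4ooipfm94n2gh2p'
Chunk 6: stream[47..48]='0' size=0 (terminator). Final body='dzw168i4ooipfm94n2gh2p' (22 bytes)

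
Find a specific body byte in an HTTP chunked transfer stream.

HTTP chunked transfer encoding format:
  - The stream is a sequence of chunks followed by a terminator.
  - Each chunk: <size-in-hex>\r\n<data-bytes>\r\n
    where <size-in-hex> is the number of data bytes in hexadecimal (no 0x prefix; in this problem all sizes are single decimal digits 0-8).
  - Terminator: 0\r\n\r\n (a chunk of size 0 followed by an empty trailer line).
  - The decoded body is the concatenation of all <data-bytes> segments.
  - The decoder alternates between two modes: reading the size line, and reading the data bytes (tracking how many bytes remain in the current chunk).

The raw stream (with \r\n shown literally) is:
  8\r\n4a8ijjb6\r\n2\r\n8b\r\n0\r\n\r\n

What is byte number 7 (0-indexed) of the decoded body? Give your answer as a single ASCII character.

Chunk 1: stream[0..1]='8' size=0x8=8, data at stream[3..11]='4a8ijjb6' -> body[0..8], body so far='4a8ijjb6'
Chunk 2: stream[13..14]='2' size=0x2=2, data at stream[16..18]='8b' -> body[8..10], body so far='4a8ijjb68b'
Chunk 3: stream[20..21]='0' size=0 (terminator). Final body='4a8ijjb68b' (10 bytes)
Body byte 7 = '6'

Answer: 6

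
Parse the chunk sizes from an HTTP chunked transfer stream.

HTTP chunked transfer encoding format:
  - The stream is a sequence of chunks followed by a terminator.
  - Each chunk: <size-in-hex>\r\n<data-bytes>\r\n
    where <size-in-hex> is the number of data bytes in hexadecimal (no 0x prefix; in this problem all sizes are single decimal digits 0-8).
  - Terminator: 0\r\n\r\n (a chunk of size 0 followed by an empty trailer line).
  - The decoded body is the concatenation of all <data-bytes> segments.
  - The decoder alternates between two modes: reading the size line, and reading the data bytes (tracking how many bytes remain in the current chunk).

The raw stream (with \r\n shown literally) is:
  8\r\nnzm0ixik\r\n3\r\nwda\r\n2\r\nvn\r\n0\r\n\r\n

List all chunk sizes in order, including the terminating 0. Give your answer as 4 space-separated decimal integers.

Answer: 8 3 2 0

Derivation:
Chunk 1: stream[0..1]='8' size=0x8=8, data at stream[3..11]='nzm0ixik' -> body[0..8], body so far='nzm0ixik'
Chunk 2: stream[13..14]='3' size=0x3=3, data at stream[16..19]='wda' -> body[8..11], body so far='nzm0ixikwda'
Chunk 3: stream[21..22]='2' size=0x2=2, data at stream[24..26]='vn' -> body[11..13], body so far='nzm0ixikwdavn'
Chunk 4: stream[28..29]='0' size=0 (terminator). Final body='nzm0ixikwdavn' (13 bytes)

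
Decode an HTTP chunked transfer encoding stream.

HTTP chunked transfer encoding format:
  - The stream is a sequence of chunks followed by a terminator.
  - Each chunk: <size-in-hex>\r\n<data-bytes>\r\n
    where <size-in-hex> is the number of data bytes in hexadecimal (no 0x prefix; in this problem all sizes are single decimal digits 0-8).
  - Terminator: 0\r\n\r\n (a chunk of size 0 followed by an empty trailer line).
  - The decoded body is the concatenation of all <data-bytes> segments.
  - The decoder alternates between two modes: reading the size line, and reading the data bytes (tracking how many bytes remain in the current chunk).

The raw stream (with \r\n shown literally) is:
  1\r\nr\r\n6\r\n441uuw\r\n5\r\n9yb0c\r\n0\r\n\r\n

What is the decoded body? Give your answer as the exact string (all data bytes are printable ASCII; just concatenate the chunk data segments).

Answer: r441uuw9yb0c

Derivation:
Chunk 1: stream[0..1]='1' size=0x1=1, data at stream[3..4]='r' -> body[0..1], body so far='r'
Chunk 2: stream[6..7]='6' size=0x6=6, data at stream[9..15]='441uuw' -> body[1..7], body so far='r441uuw'
Chunk 3: stream[17..18]='5' size=0x5=5, data at stream[20..25]='9yb0c' -> body[7..12], body so far='r441uuw9yb0c'
Chunk 4: stream[27..28]='0' size=0 (terminator). Final body='r441uuw9yb0c' (12 bytes)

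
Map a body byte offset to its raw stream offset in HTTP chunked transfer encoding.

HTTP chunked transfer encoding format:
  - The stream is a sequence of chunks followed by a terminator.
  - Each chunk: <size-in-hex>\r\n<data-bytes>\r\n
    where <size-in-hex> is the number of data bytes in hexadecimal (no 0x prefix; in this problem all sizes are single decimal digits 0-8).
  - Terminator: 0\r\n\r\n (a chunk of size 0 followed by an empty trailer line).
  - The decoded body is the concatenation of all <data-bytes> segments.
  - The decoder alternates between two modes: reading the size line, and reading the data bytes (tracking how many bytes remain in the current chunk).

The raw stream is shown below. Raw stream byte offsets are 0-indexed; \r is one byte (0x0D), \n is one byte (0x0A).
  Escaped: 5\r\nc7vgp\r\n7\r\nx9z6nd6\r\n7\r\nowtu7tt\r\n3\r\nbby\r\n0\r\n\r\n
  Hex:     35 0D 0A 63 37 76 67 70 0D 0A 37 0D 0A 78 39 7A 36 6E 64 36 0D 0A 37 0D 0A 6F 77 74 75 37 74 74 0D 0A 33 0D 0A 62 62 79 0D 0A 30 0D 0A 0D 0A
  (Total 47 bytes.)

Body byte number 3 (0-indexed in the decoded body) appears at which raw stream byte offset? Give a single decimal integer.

Chunk 1: stream[0..1]='5' size=0x5=5, data at stream[3..8]='c7vgp' -> body[0..5], body so far='c7vgp'
Chunk 2: stream[10..11]='7' size=0x7=7, data at stream[13..20]='x9z6nd6' -> body[5..12], body so far='c7vgpx9z6nd6'
Chunk 3: stream[22..23]='7' size=0x7=7, data at stream[25..32]='owtu7tt' -> body[12..19], body so far='c7vgpx9z6nd6owtu7tt'
Chunk 4: stream[34..35]='3' size=0x3=3, data at stream[37..40]='bby' -> body[19..22], body so far='c7vgpx9z6nd6owtu7ttbby'
Chunk 5: stream[42..43]='0' size=0 (terminator). Final body='c7vgpx9z6nd6owtu7ttbby' (22 bytes)
Body byte 3 at stream offset 6

Answer: 6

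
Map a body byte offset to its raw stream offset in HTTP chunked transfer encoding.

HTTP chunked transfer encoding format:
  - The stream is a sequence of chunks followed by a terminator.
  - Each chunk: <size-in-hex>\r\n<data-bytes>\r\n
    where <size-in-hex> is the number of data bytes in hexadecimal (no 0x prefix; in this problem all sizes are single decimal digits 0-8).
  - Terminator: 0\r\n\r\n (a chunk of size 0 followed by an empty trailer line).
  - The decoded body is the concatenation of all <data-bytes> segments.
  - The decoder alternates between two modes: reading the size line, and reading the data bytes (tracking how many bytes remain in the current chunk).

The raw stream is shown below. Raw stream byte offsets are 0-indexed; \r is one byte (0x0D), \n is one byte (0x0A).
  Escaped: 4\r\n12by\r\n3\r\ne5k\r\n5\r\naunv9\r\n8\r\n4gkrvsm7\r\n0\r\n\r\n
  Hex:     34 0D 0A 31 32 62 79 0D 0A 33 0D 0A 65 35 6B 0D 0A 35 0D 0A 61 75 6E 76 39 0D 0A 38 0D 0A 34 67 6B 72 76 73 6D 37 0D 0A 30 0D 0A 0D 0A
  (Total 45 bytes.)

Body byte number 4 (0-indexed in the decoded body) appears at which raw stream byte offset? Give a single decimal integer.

Answer: 12

Derivation:
Chunk 1: stream[0..1]='4' size=0x4=4, data at stream[3..7]='12by' -> body[0..4], body so far='12by'
Chunk 2: stream[9..10]='3' size=0x3=3, data at stream[12..15]='e5k' -> body[4..7], body so far='12bye5k'
Chunk 3: stream[17..18]='5' size=0x5=5, data at stream[20..25]='aunv9' -> body[7..12], body so far='12bye5kaunv9'
Chunk 4: stream[27..28]='8' size=0x8=8, data at stream[30..38]='4gkrvsm7' -> body[12..20], body so far='12bye5kaunv94gkrvsm7'
Chunk 5: stream[40..41]='0' size=0 (terminator). Final body='12bye5kaunv94gkrvsm7' (20 bytes)
Body byte 4 at stream offset 12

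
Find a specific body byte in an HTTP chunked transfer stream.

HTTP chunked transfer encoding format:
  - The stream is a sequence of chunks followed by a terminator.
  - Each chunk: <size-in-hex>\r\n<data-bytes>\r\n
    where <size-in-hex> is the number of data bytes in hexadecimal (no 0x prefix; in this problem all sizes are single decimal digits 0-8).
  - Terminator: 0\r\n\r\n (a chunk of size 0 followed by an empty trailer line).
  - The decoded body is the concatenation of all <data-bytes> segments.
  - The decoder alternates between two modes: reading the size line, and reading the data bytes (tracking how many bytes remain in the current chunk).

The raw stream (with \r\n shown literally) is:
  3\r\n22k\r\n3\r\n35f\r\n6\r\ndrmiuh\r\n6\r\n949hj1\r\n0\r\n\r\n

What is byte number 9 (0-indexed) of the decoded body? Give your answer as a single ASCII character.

Chunk 1: stream[0..1]='3' size=0x3=3, data at stream[3..6]='22k' -> body[0..3], body so far='22k'
Chunk 2: stream[8..9]='3' size=0x3=3, data at stream[11..14]='35f' -> body[3..6], body so far='22k35f'
Chunk 3: stream[16..17]='6' size=0x6=6, data at stream[19..25]='drmiuh' -> body[6..12], body so far='22k35fdrmiuh'
Chunk 4: stream[27..28]='6' size=0x6=6, data at stream[30..36]='949hj1' -> body[12..18], body so far='22k35fdrmiuh949hj1'
Chunk 5: stream[38..39]='0' size=0 (terminator). Final body='22k35fdrmiuh949hj1' (18 bytes)
Body byte 9 = 'i'

Answer: i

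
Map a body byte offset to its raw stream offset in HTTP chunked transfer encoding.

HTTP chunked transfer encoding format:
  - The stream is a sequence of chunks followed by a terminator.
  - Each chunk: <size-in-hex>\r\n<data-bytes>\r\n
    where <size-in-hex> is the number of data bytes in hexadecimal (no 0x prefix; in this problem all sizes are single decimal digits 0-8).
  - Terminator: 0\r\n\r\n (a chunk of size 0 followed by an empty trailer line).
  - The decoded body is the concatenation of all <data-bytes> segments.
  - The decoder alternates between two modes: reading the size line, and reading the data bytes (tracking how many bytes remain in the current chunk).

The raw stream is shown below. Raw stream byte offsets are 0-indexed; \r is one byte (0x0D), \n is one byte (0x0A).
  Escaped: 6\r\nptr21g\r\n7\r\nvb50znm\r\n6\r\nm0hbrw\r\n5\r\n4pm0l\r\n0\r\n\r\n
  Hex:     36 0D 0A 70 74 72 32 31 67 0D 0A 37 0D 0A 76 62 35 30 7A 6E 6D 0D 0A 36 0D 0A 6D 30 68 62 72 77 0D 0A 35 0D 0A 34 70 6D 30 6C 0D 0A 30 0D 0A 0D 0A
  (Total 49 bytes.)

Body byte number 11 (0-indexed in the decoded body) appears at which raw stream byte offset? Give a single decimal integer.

Chunk 1: stream[0..1]='6' size=0x6=6, data at stream[3..9]='ptr21g' -> body[0..6], body so far='ptr21g'
Chunk 2: stream[11..12]='7' size=0x7=7, data at stream[14..21]='vb50znm' -> body[6..13], body so far='ptr21gvb50znm'
Chunk 3: stream[23..24]='6' size=0x6=6, data at stream[26..32]='m0hbrw' -> body[13..19], body so far='ptr21gvb50znmm0hbrw'
Chunk 4: stream[34..35]='5' size=0x5=5, data at stream[37..42]='4pm0l' -> body[19..24], body so far='ptr21gvb50znmm0hbrw4pm0l'
Chunk 5: stream[44..45]='0' size=0 (terminator). Final body='ptr21gvb50znmm0hbrw4pm0l' (24 bytes)
Body byte 11 at stream offset 19

Answer: 19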